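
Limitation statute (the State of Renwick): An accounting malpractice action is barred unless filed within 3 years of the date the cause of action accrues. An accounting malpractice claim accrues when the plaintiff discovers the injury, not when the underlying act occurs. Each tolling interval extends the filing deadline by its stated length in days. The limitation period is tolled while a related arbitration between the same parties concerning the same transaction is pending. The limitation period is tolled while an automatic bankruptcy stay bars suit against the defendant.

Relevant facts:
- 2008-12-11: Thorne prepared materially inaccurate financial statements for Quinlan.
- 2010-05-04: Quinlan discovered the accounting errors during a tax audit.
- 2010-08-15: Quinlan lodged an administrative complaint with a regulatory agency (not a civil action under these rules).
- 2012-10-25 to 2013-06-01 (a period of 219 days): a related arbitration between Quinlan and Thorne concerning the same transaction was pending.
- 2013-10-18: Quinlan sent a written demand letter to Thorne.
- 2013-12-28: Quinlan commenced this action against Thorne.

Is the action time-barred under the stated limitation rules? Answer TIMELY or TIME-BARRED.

TIME-BARRED

Under the discovery rule, the claim accrued on 2010-05-04, when Quinlan discovered the injury — not on the 2008-12-11 date of the underlying act.
The untolled deadline — 3 years after 2010-05-04 — is 2013-05-04.
The pending related arbitration from 2012-10-25 to 2013-06-01 tolled the period for 219 days, extending the deadline to 2013-12-09.
The other events in the timeline have no effect on the limitation period under the stated rules.
Quinlan filed on 2013-12-28, after the 2013-12-09 deadline, so the action is time-barred.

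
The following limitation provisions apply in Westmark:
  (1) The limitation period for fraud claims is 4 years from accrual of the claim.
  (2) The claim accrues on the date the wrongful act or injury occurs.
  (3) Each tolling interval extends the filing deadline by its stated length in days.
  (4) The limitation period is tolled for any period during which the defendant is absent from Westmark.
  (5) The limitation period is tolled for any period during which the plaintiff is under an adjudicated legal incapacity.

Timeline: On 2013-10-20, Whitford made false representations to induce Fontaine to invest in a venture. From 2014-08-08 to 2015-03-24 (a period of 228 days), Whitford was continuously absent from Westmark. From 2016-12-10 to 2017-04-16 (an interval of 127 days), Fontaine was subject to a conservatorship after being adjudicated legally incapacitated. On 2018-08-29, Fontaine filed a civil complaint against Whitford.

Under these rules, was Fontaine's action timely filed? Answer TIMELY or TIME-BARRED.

The limitation period began to run on 2013-10-20.
Adding the 4 years base period to 2013-10-20 gives a deadline of 2017-10-20, before any tolling.
The defendant's absence from the jurisdiction from 2014-08-08 to 2015-03-24 tolled the period for 228 days, extending the deadline to 2018-06-05.
Because the plaintiff's legal incapacity ran from 2016-12-10 to 2017-04-16, the deadline is extended by 127 days to 2018-10-10.
Filing on 2018-08-29 beat the 2018-10-10 deadline — the action is timely.

TIMELY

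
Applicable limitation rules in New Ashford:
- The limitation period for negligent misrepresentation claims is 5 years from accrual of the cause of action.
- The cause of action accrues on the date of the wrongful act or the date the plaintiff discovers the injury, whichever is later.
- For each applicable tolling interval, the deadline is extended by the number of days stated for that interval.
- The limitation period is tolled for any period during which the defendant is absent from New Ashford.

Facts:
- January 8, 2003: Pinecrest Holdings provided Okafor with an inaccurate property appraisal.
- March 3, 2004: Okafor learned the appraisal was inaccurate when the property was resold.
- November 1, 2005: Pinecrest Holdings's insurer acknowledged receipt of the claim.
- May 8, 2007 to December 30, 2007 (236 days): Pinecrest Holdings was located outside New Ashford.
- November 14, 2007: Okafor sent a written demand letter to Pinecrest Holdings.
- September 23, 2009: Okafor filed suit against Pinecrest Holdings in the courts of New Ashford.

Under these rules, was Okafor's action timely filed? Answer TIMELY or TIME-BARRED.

TIMELY

Because discovery on March 3, 2004 post-dates the January 8, 2003 act, accrual under the later-of rule falls on March 3, 2004.
5 years from March 3, 2004 is March 3, 2009.
The defendant's absence from the jurisdiction from May 8, 2007 to December 30, 2007 tolled the period for 236 days, extending the deadline to October 25, 2009.
None of the other events listed affects the running of the period under the stated rules.
Okafor filed on September 23, 2009, before the October 25, 2009 deadline, so the action is timely.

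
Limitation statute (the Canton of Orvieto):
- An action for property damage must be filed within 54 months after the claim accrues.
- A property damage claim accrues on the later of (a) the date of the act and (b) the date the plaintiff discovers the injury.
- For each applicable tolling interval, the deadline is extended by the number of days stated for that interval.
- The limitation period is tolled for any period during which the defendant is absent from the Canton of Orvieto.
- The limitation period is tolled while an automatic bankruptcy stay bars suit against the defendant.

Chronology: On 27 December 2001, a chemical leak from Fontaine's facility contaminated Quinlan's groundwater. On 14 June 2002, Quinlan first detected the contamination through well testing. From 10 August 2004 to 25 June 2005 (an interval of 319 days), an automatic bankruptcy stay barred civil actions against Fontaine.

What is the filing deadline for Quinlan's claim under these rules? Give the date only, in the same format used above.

Because discovery on 14 June 2002 post-dates the 27 December 2001 act, accrual under the later-of rule falls on 14 June 2002.
The untolled deadline — 54 months after 14 June 2002 — is 14 December 2006.
The automatic bankruptcy stay from 10 August 2004 to 25 June 2005 tolled the period for 319 days, extending the deadline to 29 October 2007.

29 October 2007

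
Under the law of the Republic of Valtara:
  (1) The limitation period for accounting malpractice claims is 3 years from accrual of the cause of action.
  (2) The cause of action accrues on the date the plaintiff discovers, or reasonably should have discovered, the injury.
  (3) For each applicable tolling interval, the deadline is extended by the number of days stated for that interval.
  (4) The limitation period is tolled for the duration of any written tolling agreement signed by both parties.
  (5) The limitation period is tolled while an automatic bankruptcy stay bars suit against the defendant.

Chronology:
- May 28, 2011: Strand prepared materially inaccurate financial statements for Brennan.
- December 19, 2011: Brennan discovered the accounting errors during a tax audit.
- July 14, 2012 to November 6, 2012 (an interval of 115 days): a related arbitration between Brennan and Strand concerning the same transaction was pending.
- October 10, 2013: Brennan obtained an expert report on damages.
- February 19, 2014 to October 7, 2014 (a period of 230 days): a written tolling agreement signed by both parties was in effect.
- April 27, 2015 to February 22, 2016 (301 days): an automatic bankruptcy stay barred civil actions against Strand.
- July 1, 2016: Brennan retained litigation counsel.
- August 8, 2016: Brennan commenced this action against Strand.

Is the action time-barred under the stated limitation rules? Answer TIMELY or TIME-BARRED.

TIME-BARRED

Under the discovery rule, the claim accrued on December 19, 2011, when Brennan discovered the injury — not on the May 28, 2011 date of the underlying act.
Adding the 3 years base period to December 19, 2011 gives a deadline of December 19, 2014, before any tolling.
Because the written tolling agreement ran from February 19, 2014 to October 7, 2014, the deadline is extended by 230 days to August 6, 2015.
The automatic bankruptcy stay from April 27, 2015 to February 22, 2016 tolled the period for 301 days, extending the deadline to June 2, 2016.
Although a pending arbitration ran from July 14, 2012 to November 6, 2012, the stated rules do not make that a tolling event, so it is disregarded.
Nothing else in the chronology tolls or restarts the period.
Brennan filed on August 8, 2016, after the June 2, 2016 deadline, so the action is time-barred.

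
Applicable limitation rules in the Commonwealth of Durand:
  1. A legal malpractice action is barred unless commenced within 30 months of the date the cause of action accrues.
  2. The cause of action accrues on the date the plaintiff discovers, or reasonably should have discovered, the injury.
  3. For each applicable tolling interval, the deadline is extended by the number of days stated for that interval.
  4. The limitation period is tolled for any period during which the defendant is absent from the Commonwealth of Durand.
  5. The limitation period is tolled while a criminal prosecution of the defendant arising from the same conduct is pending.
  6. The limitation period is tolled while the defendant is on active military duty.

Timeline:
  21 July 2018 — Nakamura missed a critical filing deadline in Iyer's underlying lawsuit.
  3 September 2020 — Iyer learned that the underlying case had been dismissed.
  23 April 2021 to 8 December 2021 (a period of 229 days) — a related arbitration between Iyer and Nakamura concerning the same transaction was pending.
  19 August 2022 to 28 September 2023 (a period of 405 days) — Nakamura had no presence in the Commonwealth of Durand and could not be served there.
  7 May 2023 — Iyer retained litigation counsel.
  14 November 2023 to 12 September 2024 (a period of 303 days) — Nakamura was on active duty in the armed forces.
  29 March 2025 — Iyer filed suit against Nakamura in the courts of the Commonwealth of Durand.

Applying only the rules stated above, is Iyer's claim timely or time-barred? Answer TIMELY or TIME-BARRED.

TIME-BARRED

Accrual is tied to discovery, so the period began on 3 September 2020 rather than on 21 July 2018 when the act occurred.
The untolled deadline — 30 months after 3 September 2020 — is 3 March 2023.
The defendant's absence from the jurisdiction from 19 August 2022 to 28 September 2023 tolled the period for 405 days, extending the deadline to 11 April 2024.
The defendant's active military service from 14 November 2023 to 12 September 2024 tolled the period for 303 days, extending the deadline to 8 February 2025.
The pending related arbitration from 23 April 2021 to 8 December 2021 does not toll the period, because no stated rule makes a pending arbitration a tolling event.
The other events in the timeline have no effect on the limitation period under the stated rules.
Filing on 29 March 2025 missed the 8 February 2025 deadline — the action is time-barred.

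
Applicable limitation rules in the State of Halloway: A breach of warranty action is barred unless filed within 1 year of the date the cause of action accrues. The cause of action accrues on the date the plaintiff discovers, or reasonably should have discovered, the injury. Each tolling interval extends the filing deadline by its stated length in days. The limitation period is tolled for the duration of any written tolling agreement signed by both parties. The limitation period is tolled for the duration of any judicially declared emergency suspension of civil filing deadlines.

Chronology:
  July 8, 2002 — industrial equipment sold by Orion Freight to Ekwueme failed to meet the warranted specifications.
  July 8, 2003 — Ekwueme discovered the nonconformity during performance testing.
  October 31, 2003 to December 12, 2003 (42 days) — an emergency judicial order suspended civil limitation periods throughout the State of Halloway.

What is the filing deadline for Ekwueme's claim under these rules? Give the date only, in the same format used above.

August 19, 2004

Under the discovery rule, the claim accrued on July 8, 2003, when Ekwueme discovered the injury — not on the July 8, 2002 date of the underlying act.
The untolled deadline — 1 year after July 8, 2003 — is July 8, 2004.
The emergency suspension of filing deadlines from October 31, 2003 to December 12, 2003 tolled the period for 42 days, extending the deadline to August 19, 2004.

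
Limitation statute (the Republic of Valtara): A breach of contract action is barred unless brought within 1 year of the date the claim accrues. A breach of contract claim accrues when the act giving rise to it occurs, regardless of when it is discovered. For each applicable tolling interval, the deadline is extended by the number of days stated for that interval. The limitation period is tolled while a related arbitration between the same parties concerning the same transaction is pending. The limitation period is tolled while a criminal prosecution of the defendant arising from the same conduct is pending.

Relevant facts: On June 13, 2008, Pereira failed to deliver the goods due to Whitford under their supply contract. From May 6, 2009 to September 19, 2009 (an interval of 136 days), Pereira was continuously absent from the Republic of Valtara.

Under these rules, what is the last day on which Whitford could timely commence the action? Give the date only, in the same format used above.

The claim accrued on June 13, 2008, when the wrongful act occurred.
Adding the 1 year base period to June 13, 2008 gives a deadline of June 13, 2009, before any tolling.
No stated provision tolls the period for the defendant's absence, so the interval from May 6, 2009 to September 19, 2009 has no effect on the deadline.

June 13, 2009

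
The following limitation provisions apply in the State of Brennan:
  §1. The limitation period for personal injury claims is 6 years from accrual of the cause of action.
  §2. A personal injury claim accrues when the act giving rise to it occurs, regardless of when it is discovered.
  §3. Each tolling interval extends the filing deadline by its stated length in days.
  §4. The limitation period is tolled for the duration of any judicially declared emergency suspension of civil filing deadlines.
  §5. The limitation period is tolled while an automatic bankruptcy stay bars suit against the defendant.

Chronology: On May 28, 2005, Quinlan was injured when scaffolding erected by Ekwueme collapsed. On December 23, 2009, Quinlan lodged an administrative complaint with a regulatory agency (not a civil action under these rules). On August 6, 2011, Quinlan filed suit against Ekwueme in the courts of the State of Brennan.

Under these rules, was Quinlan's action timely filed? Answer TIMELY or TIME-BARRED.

The limitation period began to run on May 28, 2005.
6 years from May 28, 2005 is May 28, 2011.
The other events in the timeline have no effect on the limitation period under the stated rules.
Filing on August 6, 2011 missed the May 28, 2011 deadline — the action is time-barred.

TIME-BARRED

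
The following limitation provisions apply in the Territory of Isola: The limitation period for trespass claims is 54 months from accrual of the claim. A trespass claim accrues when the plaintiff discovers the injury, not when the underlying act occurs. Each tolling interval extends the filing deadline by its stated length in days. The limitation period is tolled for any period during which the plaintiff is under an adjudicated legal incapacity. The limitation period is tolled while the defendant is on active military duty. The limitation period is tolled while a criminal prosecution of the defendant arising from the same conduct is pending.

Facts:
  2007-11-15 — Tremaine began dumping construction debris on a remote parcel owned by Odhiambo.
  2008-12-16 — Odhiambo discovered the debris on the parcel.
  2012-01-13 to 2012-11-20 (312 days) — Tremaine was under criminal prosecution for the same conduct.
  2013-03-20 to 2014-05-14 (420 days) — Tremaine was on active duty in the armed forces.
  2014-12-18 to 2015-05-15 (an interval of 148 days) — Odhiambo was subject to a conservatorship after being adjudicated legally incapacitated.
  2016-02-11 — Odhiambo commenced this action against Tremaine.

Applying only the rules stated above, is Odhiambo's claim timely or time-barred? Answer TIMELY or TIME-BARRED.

Under the discovery rule, the claim accrued on 2008-12-16, when Odhiambo discovered the injury — not on the 2007-11-15 date of the underlying act.
54 months from 2008-12-16 is 2013-06-16.
The period was tolled for 312 days by the pending criminal prosecution (2012-01-13 to 2012-11-20), pushing the deadline to 2014-04-24.
Because the defendant's active military service ran from 2013-03-20 to 2014-05-14, the deadline is extended by 420 days to 2015-06-18.
The plaintiff's legal incapacity from 2014-12-18 to 2015-05-15 tolled the period for 148 days, extending the deadline to 2015-11-13.
Odhiambo filed on 2016-02-11, after the 2015-11-13 deadline, so the action is time-barred.

TIME-BARRED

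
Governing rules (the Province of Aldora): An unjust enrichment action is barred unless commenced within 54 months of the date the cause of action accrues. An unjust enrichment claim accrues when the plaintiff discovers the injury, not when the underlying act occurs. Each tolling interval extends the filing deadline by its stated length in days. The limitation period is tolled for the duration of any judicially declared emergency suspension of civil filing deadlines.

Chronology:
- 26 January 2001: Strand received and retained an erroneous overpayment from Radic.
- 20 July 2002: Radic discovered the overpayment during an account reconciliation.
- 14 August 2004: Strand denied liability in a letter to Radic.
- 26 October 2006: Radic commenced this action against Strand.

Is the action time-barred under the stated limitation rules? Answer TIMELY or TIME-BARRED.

Under the discovery rule, the claim accrued on 20 July 2002, when Radic discovered the injury — not on the 26 January 2001 date of the underlying act.
Adding the 54 months base period to 20 July 2002 gives a deadline of 20 January 2007, before any tolling.
Nothing else in the chronology tolls or restarts the period.
The 26 October 2006 filing precedes the 20 January 2007 deadline; the claim is timely.

TIMELY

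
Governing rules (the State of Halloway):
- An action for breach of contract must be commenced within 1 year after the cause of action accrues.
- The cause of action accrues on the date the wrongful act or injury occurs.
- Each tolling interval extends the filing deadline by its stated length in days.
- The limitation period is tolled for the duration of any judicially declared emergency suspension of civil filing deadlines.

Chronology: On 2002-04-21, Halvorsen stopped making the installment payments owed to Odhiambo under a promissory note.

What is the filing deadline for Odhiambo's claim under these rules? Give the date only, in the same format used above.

2003-04-21

The claim accrued on 2002-04-21, when the wrongful act occurred.
The untolled deadline — 1 year after 2002-04-21 — is 2003-04-21.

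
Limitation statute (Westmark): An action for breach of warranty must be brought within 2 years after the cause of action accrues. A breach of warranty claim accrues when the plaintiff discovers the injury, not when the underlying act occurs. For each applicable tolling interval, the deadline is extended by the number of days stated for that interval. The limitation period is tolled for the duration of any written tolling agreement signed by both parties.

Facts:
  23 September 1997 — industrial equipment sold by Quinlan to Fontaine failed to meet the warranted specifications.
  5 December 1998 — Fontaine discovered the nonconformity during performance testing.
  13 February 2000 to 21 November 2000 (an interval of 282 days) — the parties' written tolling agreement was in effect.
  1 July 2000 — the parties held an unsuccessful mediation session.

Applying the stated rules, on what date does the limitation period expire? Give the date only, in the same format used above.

The claim did not accrue until Fontaine discovered the injury on 5 December 1998; the 23 September 1997 act date does not start the clock under the stated rule.
Adding the 2 years base period to 5 December 1998 gives a deadline of 5 December 2000, before any tolling.
Because the written tolling agreement ran from 13 February 2000 to 21 November 2000, the deadline is extended by 282 days to 13 September 2001.
Nothing else in the chronology tolls or restarts the period.

13 September 2001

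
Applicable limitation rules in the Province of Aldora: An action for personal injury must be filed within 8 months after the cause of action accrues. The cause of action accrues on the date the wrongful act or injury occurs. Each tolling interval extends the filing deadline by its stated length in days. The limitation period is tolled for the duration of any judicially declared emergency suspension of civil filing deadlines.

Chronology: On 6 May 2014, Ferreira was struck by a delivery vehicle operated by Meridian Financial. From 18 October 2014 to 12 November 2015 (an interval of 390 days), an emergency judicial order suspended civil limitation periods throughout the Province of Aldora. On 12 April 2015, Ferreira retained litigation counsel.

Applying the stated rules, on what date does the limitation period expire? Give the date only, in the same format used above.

The claim accrued on 6 May 2014, when the wrongful act occurred.
8 months from 6 May 2014 is 6 January 2015.
The emergency suspension of filing deadlines from 18 October 2014 to 12 November 2015 tolled the period for 390 days, extending the deadline to 31 January 2016.
None of the other events listed affects the running of the period under the stated rules.

31 January 2016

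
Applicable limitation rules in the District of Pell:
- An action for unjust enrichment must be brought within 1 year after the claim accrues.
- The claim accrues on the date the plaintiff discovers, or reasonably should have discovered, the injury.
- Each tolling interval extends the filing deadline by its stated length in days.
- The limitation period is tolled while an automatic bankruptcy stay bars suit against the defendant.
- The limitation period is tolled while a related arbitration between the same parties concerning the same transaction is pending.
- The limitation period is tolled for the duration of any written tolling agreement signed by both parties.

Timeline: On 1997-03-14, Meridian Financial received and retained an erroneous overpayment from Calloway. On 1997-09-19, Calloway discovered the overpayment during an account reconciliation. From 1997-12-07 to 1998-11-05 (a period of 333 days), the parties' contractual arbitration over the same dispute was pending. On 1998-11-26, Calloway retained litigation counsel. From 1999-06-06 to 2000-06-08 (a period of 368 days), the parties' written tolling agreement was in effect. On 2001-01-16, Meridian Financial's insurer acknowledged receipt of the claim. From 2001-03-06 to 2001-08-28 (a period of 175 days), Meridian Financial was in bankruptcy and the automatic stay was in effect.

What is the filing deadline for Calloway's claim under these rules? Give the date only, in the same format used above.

2000-08-20

Under the discovery rule, the claim accrued on 1997-09-19, when Calloway discovered the injury — not on the 1997-03-14 date of the underlying act.
The untolled deadline — 1 year after 1997-09-19 — is 1998-09-19.
Because the pending related arbitration ran from 1997-12-07 to 1998-11-05, the deadline is extended by 333 days to 1999-08-18.
The written tolling agreement from 1999-06-06 to 2000-06-08 tolled the period for 368 days, extending the deadline to 2000-08-20.
The automatic bankruptcy stay starting 2001-03-06 came too late — the period had run on 2000-08-20 — and so does not extend the deadline.
The other events in the timeline have no effect on the limitation period under the stated rules.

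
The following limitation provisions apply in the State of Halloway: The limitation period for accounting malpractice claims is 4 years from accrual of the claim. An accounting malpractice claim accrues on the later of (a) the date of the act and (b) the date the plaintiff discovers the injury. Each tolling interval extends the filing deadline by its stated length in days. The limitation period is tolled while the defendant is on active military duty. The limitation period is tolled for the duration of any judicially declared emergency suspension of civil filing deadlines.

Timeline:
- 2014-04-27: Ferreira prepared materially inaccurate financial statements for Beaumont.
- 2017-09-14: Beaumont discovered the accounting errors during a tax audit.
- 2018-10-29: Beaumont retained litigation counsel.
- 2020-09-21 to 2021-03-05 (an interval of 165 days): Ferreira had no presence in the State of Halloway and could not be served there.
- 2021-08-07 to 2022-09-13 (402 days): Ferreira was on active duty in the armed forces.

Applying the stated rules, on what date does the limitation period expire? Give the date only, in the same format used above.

Because discovery on 2017-09-14 post-dates the 2014-04-27 act, accrual under the later-of rule falls on 2017-09-14.
4 years from 2017-09-14 is 2021-09-14.
The defendant's active military service from 2021-08-07 to 2022-09-13 tolled the period for 402 days, extending the deadline to 2022-10-21.
No stated provision tolls the period for the defendant's absence, so the interval from 2020-09-21 to 2021-03-05 has no effect on the deadline.
Nothing else in the chronology tolls or restarts the period.

2022-10-21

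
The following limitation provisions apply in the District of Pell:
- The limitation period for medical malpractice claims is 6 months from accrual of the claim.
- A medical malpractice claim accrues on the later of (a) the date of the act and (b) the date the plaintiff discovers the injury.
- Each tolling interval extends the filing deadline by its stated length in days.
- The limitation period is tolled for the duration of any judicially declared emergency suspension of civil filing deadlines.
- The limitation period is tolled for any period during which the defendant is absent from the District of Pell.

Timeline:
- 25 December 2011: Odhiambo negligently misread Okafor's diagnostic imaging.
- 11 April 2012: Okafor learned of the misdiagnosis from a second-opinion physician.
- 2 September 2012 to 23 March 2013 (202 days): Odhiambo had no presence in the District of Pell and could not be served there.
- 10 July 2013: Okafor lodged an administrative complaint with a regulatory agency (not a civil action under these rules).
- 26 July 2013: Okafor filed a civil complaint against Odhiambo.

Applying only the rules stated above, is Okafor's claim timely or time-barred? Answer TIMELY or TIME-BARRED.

Taking the later of the act (25 December 2011) and discovery (11 April 2012), the claim accrued on 11 April 2012.
The untolled deadline — 6 months after 11 April 2012 — is 11 October 2012.
The defendant's absence from the jurisdiction from 2 September 2012 to 23 March 2013 tolled the period for 202 days, extending the deadline to 1 May 2013.
None of the other events listed affects the running of the period under the stated rules.
Okafor filed on 26 July 2013, after the 1 May 2013 deadline, so the action is time-barred.

TIME-BARRED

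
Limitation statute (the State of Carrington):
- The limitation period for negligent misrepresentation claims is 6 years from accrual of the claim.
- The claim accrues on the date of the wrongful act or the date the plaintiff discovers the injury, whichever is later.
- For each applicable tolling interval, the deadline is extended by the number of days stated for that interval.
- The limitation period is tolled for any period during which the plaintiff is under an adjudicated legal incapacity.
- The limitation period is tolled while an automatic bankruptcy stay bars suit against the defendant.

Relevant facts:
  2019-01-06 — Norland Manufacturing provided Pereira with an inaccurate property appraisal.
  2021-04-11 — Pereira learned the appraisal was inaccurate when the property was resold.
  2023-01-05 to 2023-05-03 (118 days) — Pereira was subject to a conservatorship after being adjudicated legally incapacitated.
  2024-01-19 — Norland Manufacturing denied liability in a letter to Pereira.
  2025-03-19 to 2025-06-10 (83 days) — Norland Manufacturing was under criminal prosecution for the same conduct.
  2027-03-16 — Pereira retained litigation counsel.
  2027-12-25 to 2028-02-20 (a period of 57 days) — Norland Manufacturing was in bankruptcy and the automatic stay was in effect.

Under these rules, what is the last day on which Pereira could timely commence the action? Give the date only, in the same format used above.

Taking the later of the act (2019-01-06) and discovery (2021-04-11), the claim accrued on 2021-04-11.
Adding the 6 years base period to 2021-04-11 gives a deadline of 2027-04-11, before any tolling.
The plaintiff's legal incapacity from 2023-01-05 to 2023-05-03 tolled the period for 118 days, extending the deadline to 2027-08-07.
The automatic bankruptcy stay starting 2027-12-25 came too late — the period had run on 2027-08-07 — and so does not extend the deadline.
Although a criminal prosecution ran from 2025-03-19 to 2025-06-10, the stated rules do not make that a tolling event, so it is disregarded.
Nothing else in the chronology tolls or restarts the period.

2027-08-07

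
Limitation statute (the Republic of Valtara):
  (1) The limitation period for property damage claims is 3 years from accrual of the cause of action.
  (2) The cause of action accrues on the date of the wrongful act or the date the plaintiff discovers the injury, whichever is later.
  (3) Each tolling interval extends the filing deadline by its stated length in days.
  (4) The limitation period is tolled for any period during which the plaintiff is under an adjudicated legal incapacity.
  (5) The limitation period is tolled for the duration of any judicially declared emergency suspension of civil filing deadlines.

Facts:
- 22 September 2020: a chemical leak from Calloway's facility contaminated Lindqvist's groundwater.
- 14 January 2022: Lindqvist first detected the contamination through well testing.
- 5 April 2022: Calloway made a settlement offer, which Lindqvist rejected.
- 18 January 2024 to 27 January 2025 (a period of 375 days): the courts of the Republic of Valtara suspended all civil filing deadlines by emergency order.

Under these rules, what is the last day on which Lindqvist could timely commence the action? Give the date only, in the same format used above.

Because discovery on 14 January 2022 post-dates the 22 September 2020 act, accrual under the later-of rule falls on 14 January 2022.
Adding the 3 years base period to 14 January 2022 gives a deadline of 14 January 2025, before any tolling.
The period was tolled for 375 days by the emergency suspension of filing deadlines (18 January 2024 to 27 January 2025), pushing the deadline to 24 January 2026.
The other events in the timeline have no effect on the limitation period under the stated rules.

24 January 2026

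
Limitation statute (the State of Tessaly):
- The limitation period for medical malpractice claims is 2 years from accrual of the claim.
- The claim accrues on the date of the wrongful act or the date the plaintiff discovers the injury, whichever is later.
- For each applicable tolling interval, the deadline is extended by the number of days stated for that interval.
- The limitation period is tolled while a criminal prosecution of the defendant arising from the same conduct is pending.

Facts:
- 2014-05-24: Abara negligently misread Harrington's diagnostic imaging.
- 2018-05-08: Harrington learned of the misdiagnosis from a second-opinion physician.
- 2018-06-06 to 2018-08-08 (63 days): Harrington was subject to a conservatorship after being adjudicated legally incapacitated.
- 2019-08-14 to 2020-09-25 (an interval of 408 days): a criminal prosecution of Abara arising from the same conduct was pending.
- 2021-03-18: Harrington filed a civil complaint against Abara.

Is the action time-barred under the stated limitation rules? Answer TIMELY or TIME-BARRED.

Because discovery on 2018-05-08 post-dates the 2014-05-24 act, accrual under the later-of rule falls on 2018-05-08.
The untolled deadline — 2 years after 2018-05-08 — is 2020-05-08.
The period was tolled for 408 days by the pending criminal prosecution (2019-08-14 to 2020-09-25), pushing the deadline to 2021-06-20.
Although the plaintiff's incapacity ran from 2018-06-06 to 2018-08-08, the stated rules do not make that a tolling event, so it is disregarded.
Harrington filed on 2021-03-18, before the 2021-06-20 deadline, so the action is timely.

TIMELY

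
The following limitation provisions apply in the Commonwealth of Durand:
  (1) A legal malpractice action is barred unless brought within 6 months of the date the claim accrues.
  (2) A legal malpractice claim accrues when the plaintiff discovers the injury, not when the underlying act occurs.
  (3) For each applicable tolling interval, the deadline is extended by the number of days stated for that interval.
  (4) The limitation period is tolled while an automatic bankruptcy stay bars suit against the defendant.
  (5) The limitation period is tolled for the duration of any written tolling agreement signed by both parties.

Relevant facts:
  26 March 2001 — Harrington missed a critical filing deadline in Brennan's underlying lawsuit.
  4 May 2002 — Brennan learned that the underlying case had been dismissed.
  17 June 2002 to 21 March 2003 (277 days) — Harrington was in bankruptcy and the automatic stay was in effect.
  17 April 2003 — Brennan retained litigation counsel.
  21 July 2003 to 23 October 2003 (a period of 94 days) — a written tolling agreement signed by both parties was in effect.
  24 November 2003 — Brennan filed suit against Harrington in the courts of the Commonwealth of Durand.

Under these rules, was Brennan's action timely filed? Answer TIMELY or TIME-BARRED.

The claim did not accrue until Brennan discovered the injury on 4 May 2002; the 26 March 2001 act date does not start the clock under the stated rule.
The untolled deadline — 6 months after 4 May 2002 — is 4 November 2002.
The period was tolled for 277 days by the automatic bankruptcy stay (17 June 2002 to 21 March 2003), pushing the deadline to 8 August 2003.
Because the written tolling agreement ran from 21 July 2003 to 23 October 2003, the deadline is extended by 94 days to 10 November 2003.
Nothing else in the chronology tolls or restarts the period.
Brennan filed on 24 November 2003, after the 10 November 2003 deadline, so the action is time-barred.

TIME-BARRED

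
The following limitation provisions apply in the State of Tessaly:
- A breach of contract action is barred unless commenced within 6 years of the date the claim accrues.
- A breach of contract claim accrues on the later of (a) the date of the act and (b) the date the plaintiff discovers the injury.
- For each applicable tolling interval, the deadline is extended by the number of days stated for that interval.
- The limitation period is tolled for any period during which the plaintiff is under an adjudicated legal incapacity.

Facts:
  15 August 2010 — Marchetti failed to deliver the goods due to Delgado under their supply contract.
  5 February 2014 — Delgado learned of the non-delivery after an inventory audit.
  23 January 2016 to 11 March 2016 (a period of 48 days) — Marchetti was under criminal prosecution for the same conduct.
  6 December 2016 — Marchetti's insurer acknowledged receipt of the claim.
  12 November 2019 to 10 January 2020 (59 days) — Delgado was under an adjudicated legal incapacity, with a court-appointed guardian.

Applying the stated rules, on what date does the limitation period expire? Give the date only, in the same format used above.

4 April 2020

Taking the later of the act (15 August 2010) and discovery (5 February 2014), the claim accrued on 5 February 2014.
The untolled deadline — 6 years after 5 February 2014 — is 5 February 2020.
The period was tolled for 59 days by the plaintiff's legal incapacity (12 November 2019 to 10 January 2020), pushing the deadline to 4 April 2020.
No stated provision tolls the period for a criminal prosecution, so the interval from 23 January 2016 to 11 March 2016 has no effect on the deadline.
None of the other events listed affects the running of the period under the stated rules.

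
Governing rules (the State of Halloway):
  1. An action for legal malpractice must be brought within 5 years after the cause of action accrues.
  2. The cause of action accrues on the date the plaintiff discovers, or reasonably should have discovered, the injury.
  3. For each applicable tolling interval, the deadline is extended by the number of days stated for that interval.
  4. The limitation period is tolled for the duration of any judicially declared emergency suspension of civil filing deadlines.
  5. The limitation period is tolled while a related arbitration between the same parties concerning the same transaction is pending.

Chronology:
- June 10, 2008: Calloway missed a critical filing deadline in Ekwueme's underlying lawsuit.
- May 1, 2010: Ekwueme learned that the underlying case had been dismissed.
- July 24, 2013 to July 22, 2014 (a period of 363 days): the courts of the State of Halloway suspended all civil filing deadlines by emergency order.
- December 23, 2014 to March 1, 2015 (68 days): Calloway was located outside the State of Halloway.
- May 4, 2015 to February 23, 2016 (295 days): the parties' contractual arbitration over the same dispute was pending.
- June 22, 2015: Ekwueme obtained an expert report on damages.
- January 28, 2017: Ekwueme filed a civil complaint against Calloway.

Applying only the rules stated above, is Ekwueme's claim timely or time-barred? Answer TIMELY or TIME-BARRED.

The claim did not accrue until Ekwueme discovered the injury on May 1, 2010; the June 10, 2008 act date does not start the clock under the stated rule.
The untolled deadline — 5 years after May 1, 2010 — is May 1, 2015.
The emergency suspension of filing deadlines from July 24, 2013 to July 22, 2014 tolled the period for 363 days, extending the deadline to April 28, 2016.
The pending related arbitration from May 4, 2015 to February 23, 2016 tolled the period for 295 days, extending the deadline to February 17, 2017.
Although the defendant's absence ran from December 23, 2014 to March 1, 2015, the stated rules do not make that a tolling event, so it is disregarded.
The other events in the timeline have no effect on the limitation period under the stated rules.
Filing on January 28, 2017 beat the February 17, 2017 deadline — the action is timely.

TIMELY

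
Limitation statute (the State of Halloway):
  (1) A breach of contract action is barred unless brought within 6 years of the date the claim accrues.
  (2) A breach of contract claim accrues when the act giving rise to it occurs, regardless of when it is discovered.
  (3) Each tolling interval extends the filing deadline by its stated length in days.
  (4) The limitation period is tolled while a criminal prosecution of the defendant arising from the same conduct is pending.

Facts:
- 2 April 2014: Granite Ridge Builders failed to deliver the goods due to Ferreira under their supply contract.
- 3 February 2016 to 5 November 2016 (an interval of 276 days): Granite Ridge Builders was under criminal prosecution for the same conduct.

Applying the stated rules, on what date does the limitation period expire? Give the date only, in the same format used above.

3 January 2021

The limitation period began to run on 2 April 2014.
The untolled deadline — 6 years after 2 April 2014 — is 2 April 2020.
The pending criminal prosecution from 3 February 2016 to 5 November 2016 tolled the period for 276 days, extending the deadline to 3 January 2021.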